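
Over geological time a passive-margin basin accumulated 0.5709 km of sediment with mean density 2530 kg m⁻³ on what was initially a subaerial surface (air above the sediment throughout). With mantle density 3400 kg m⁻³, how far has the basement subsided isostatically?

0.425 km

Subaerial load: s = t ρ_sed / ρ_m = 0.5709 km × 2530/3400 = 0.425 km.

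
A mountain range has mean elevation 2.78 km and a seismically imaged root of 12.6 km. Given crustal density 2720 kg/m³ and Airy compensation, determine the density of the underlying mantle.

Airy balance: ρ_c h = (ρ_m − ρ_c) r → ρ_m = ρ_c (1 + h/r).
ρ_m = 2720 × (1 + 2.78 km/12.6 km) = 3320 kg/m³.

3320 kg/m³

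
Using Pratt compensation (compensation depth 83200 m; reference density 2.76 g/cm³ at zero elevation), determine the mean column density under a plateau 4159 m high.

2.63 g/cm³

Pratt balance: ρ_ref D = ρ (D + h).
ρ = ρ_ref D/(D + h) = 2.76 × 83200 m/(83200 m + 4159 m) = 2.63 g/cm³.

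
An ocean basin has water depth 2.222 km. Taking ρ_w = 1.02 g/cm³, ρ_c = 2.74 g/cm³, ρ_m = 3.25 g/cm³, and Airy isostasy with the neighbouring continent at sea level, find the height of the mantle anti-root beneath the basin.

In Airy isostatic equilibrium: replacing crust with seawater at the top is compensated by replacing crust with mantle at the base: d (ρ_c − ρ_w) = a (ρ_m − ρ_c).
a = d (ρ_c − ρ_w)/(ρ_m − ρ_c) = 2.222 km × 1.72/0.51 = 7.49 km.

7.49 km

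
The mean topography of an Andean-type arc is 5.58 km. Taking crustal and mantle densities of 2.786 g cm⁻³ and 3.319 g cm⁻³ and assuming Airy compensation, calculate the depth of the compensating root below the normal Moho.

29.2 km

Equating mass per unit area of the two columns: the weight of the topography is balanced by the buoyancy of the root, ρ_c h = (ρ_m − ρ_c) r.
r = h · ρ_c / (ρ_m − ρ_c) = 5.58 km × 2.786 / (3.319 − 2.786) = 29.2 km.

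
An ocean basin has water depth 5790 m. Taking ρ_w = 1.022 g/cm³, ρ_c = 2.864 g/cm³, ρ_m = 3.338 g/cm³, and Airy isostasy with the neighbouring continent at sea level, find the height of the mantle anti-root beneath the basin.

Isostatic balance requires: replacing crust with seawater at the top is compensated by replacing crust with mantle at the base: d (ρ_c − ρ_w) = a (ρ_m − ρ_c).
a = d (ρ_c − ρ_w)/(ρ_m − ρ_c) = 5790 m × 1.842/0.474 = 22500 m.

22500 m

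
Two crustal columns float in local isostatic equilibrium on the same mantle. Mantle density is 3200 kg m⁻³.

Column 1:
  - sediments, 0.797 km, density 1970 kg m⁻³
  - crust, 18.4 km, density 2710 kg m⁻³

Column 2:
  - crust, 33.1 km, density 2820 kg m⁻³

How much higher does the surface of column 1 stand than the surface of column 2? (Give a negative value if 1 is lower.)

−0.807 km

For any compensation level in the mantle, the mantle terms cancel and isostasy reduces to e = (Σt_1 − Σt_2) − (Σ(ρt)_1 − Σ(ρt)_2) / ρ_m.
Σt_1 = 19.197 km; Σt_2 = 33.1 km; Σ(ρt)_1 = 51434.09; Σ(ρt)_2 = 93342 (in km·kg m⁻³).
e = (19.197 − 33.1) − (51434.09 − 93342) / 3200 = −0.807 km.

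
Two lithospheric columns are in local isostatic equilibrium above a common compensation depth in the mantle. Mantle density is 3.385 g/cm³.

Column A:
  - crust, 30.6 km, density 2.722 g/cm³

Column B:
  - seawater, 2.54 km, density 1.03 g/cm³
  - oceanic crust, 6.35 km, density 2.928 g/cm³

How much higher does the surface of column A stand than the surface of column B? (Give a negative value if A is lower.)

For any compensation level in the mantle, the mantle terms cancel and isostasy reduces to e = (Σt_A − Σt_B) − (Σ(ρt)_A − Σ(ρt)_B) / ρ_m.
Σt_A = 30.6 km; Σt_B = 8.89 km; Σ(ρt)_A = 83.2932; Σ(ρt)_B = 21.209 (in km·g/cm³).
e = (30.6 − 8.89) − (83.2932 − 21.209) / 3.385 = 3.37 km.

3.37 km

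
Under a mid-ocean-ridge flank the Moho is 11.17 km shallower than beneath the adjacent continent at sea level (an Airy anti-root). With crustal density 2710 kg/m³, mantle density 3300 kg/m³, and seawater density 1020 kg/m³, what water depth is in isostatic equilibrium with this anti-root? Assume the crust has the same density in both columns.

3.9 km

Replacing a thickness d of crust by seawater at the top must be balanced by replacing crust with mantle at the base: d (ρ_c − ρ_w) = a (ρ_m − ρ_c).
d = a (ρ_m − ρ_c)/(ρ_c − ρ_w) = 11.17 km × 590/1690 = 3.9 km.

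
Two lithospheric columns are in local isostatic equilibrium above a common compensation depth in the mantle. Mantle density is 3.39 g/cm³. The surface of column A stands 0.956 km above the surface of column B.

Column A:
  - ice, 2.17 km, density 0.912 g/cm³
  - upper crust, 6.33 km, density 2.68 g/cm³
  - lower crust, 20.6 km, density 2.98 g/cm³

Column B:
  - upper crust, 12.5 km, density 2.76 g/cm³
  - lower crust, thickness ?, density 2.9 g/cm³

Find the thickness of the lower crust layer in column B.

14.7 km

Take the compensation level at the base of the deeper column (depth z_c below the surface of column A) and equate Σ ρ_i t_i down to z_c; mantle fills any gap and the z_c terms cancel.
Column A: 2.17×0.912 + 6.33×2.68 + 20.6×2.98 + (z_c − 29.1)×3.39
Column B: 0.956×0 + 12.5×2.76 + x×2.9 + (z_c − 0.956 − 12.5 − x)×3.39
The z_c×3.39 term appears on both sides and cancels. Collect the known terms of each column as K = Σ(ρt)_known − 3.39 × (depth of known layers): K_A = 80.33144 − 3.39×29.1 = −18.31756; K_B = 34.5 − 3.39×(0.956 + 12.5) = −11.11584.
Balance: K_A = K_B − x×(3.39 − 2.9), so x = (K_B − K_A)/(3.39 − 2.9) = 7.20172/0.49 = 14.7 km.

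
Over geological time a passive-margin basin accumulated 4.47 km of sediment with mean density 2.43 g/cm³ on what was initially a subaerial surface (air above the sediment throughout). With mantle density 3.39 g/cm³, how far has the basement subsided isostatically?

3.2 km

Subaerial load: s = t ρ_sed / ρ_m = 4.47 km × 2.43/3.39 = 3.2 km.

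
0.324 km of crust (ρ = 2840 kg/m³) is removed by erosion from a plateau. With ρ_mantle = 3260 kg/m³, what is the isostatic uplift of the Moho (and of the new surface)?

0.282 km

Unloading: uplift u = e ρ_c/ρ_m = 0.324 km × 2840/3260 = 0.282 km.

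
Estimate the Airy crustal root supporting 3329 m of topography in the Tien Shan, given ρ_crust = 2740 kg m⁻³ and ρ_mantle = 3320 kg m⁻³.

15700 m

In Airy isostatic equilibrium: the weight of the topography is balanced by the buoyancy of the root, ρ_c h = (ρ_m − ρ_c) r.
r = h · ρ_c / (ρ_m − ρ_c) = 3329 m × 2740 / (3320 − 2740) = 15700 m.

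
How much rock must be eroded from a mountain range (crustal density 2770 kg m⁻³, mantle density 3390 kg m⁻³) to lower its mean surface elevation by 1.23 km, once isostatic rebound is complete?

Net drop Δ = e − u = e − e ρ_c/ρ_m = e (ρ_m − ρ_c)/ρ_m.
e = Δ ρ_m/(ρ_m − ρ_c) = 1.23 km × 3390/620 = 6.73 km.

6.73 km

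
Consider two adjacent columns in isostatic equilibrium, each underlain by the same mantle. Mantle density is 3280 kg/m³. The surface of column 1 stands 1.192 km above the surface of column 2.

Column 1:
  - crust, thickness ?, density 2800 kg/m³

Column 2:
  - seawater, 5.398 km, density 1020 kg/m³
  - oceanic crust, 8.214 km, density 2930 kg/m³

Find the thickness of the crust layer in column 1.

39.6 km

Take the compensation level at the base of the deeper column (depth z_c below the surface of column 1) and equate Σ ρ_i t_i down to z_c; mantle fills any gap and the z_c terms cancel.
Column 1: x×2800 + (z_c − 0 − x)×3280
Column 2: 1.192×0 + 5.398×1020 + 8.214×2930 + (z_c − 1.192 − 13.612)×3280
The z_c×3280 term appears on both sides and cancels. Collect the known terms of each column as K = Σ(ρt)_known − 3280 × (depth of known layers): K_1 = 0 − 3280×0 = 0; K_2 = 29572.98 − 3280×(1.192 + 13.612) = −18984.14.
Balance: K_1 − x×(3280 − 2800) = K_2, so x = (K_1 − K_2)/(3280 − 2800) = 18984.1/480 = 39.6 km.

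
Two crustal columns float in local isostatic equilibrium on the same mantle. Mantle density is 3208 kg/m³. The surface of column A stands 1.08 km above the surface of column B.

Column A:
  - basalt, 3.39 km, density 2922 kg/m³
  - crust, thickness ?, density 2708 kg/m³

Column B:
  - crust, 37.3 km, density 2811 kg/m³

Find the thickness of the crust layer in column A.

Take the compensation level at the base of the deeper column (depth z_c below the surface of column A) and equate Σ ρ_i t_i down to z_c; mantle fills any gap and the z_c terms cancel.
Column A: 3.39×2922 + x×2708 + (z_c − 3.39 − x)×3208
Column B: 1.08×0 + 37.3×2811 + (z_c − 1.08 − 37.3)×3208
The z_c×3208 term appears on both sides and cancels. Collect the known terms of each column as K = Σ(ρt)_known − 3208 × (depth of known layers): K_A = 9905.58 − 3208×3.39 = −969.54; K_B = 104850.3 − 3208×(1.08 + 37.3) = −18272.74.
Balance: K_A − x×(3208 − 2708) = K_B, so x = (K_A − K_B)/(3208 − 2708) = 17303.2/500 = 34.6 km.

34.6 km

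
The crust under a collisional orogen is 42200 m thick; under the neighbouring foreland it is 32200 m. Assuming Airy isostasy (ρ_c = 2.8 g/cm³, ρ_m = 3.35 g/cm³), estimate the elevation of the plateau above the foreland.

Excess crust Δ = 42200 m − 32200 m = 10000 m, split between elevation h and root r with h + r = Δ.
Airy balance ρ_c h = (ρ_m − ρ_c) r gives r = h ρ_c/(ρ_m − ρ_c), so h (1 + ρ_c/(ρ_m − ρ_c)) = Δ, i.e. h = Δ (ρ_m − ρ_c)/ρ_m.
h = 10000 m × 0.55/3.35 = 1640 m.

1640 m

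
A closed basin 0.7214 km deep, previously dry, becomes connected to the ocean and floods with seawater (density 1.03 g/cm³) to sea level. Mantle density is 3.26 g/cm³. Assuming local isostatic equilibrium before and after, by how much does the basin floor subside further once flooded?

After flooding the water column is d + s deep. Its weight must equal the weight of mantle displaced by the extra subsidence s: (d + s) ρ_w = s ρ_m.
s = d ρ_w / (ρ_m − ρ_w) = 0.7214 km × 1.03/(3.26 − 1.03) = 0.333 km.

0.333 km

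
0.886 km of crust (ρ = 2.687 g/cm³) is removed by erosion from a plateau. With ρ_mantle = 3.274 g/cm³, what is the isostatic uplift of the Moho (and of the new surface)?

0.727 km

Unloading: uplift u = e ρ_c/ρ_m = 0.886 km × 2.687/3.274 = 0.727 km.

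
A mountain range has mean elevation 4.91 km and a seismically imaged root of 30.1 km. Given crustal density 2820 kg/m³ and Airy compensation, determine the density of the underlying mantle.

Airy balance: ρ_c h = (ρ_m − ρ_c) r → ρ_m = ρ_c (1 + h/r).
ρ_m = 2820 × (1 + 4.91 km/30.1 km) = 3280 kg/m³.

3280 kg/m³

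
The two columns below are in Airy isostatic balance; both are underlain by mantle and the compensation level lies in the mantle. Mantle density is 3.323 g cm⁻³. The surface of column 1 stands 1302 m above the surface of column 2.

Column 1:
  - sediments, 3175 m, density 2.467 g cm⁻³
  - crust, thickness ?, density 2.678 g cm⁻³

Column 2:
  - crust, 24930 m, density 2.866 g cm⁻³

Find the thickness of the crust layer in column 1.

20200 m

Take the compensation level at the base of the deeper column (depth z_c below the surface of column 1) and equate Σ ρ_i t_i down to z_c; mantle fills any gap and the z_c terms cancel.
Column 1: 3175×2.467 + x×2.678 + (z_c − 3175 − x)×3.323
Column 2: 1302×0 + 24930×2.866 + (z_c − 1302 − 24930)×3.323
The z_c×3.323 term appears on both sides and cancels. Collect the known terms of each column as K = Σ(ρt)_known − 3.323 × (depth of known layers): K_1 = 7832.725 − 3.323×3175 = −2717.8; K_2 = 71449.38 − 3.323×(1302 + 24930) = −15719.556.
Balance: K_1 − x×(3.323 − 2.678) = K_2, so x = (K_1 − K_2)/(3.323 − 2.678) = 13001.8/0.645 = 20200 m.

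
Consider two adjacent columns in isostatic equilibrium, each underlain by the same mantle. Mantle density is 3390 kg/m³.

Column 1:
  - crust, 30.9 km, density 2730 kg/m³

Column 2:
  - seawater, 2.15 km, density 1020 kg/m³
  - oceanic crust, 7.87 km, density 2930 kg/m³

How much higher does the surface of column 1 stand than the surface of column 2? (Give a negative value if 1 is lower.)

For any compensation level in the mantle, the mantle terms cancel and isostasy reduces to e = (Σt_1 − Σt_2) − (Σ(ρt)_1 − Σ(ρt)_2) / ρ_m.
Σt_1 = 30.9 km; Σt_2 = 10.02 km; Σ(ρt)_1 = 84357; Σ(ρt)_2 = 25252.1 (in km·kg/m³).
e = (30.9 − 10.02) − (84357 − 25252.1) / 3390 = 3.44 km.

3.44 km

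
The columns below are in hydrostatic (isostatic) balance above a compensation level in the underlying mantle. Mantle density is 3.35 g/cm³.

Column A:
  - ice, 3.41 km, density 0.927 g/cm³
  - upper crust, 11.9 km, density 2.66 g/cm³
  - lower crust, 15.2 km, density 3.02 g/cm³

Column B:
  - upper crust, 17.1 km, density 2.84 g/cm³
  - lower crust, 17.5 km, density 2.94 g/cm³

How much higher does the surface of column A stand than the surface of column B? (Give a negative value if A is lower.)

1.67 km

For any compensation level in the mantle, the mantle terms cancel and isostasy reduces to e = (Σt_A − Σt_B) − (Σ(ρt)_A − Σ(ρt)_B) / ρ_m.
Σt_A = 30.51 km; Σt_B = 34.6 km; Σ(ρt)_A = 80.71907; Σ(ρt)_B = 100.014 (in km·g/cm³).
e = (30.51 − 34.6) − (80.71907 − 100.014) / 3.35 = 1.67 km.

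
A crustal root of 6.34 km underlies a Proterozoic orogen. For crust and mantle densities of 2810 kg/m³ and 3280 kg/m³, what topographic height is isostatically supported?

1.06 km

Equating mass per unit area of the two columns: ρ_c h = (ρ_m − ρ_c) r.
h = r (ρ_m − ρ_c) / ρ_c = 6.34 km × (3280 − 2810) / 2810 = 1.06 km.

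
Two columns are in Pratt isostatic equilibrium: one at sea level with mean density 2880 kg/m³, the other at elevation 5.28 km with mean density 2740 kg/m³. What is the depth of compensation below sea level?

103 km

ρ_ref D = ρ (D + h) → D (ρ_ref − ρ) = ρ h.
D = ρ h/(ρ_ref − ρ) = 2740 × 5.28 km/(2880 − 2740) = 103 km.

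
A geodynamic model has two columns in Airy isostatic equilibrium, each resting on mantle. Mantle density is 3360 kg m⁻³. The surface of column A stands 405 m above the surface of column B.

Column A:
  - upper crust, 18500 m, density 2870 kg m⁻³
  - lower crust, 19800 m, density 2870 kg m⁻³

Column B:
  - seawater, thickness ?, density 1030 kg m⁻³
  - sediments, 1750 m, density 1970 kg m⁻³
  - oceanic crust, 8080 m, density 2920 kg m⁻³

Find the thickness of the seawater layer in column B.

Take the compensation level at the base of the deeper column (depth z_c below the surface of column A) and equate Σ ρ_i t_i down to z_c; mantle fills any gap and the z_c terms cancel.
Column A: 18500×2870 + 19800×2870 + (z_c − 38300)×3360
Column B: 405×0 + x×1030 + 1750×1970 + 8080×2920 + (z_c − 405 − 9830 − x)×3360
The z_c×3360 term appears on both sides and cancels. Collect the known terms of each column as K = Σ(ρt)_known − 3360 × (depth of known layers): K_A = 109921000 − 3360×38300 = −18767000; K_B = 27041100 − 3360×(405 + 9830) = −7348500.
Balance: K_A = K_B − x×(3360 − 1030), so x = (K_B − K_A)/(3360 − 1030) = 11418500/2330 = 4900 m.

4900 m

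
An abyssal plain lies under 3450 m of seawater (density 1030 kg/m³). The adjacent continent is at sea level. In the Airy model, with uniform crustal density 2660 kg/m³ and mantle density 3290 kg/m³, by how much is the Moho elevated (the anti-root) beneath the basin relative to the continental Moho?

8930 m

Isostatic balance requires: replacing crust with seawater at the top is compensated by replacing crust with mantle at the base: d (ρ_c − ρ_w) = a (ρ_m − ρ_c).
a = d (ρ_c − ρ_w)/(ρ_m − ρ_c) = 3450 m × 1630/630 = 8930 m.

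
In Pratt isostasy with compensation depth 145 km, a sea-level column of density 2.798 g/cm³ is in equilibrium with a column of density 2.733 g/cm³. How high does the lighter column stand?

3.45 km

ρ_ref D = ρ (D + h) → h = D (ρ_ref − ρ)/ρ.
h = 145 km × (2.798 − 2.733)/2.733 = 3.45 km.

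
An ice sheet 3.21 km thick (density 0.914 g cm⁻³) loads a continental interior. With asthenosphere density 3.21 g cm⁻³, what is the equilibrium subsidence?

In Airy isostatic equilibrium: the ice load ρ_ice t is balanced by mantle displaced below, ρ_m s.
s = t ρ_ice / ρ_m = 3.21 km × 0.914/3.21 = 0.914 km.

0.914 km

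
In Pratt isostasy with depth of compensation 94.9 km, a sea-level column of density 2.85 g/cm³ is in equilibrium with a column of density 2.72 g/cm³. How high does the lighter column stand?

4.54 km

ρ_ref D = ρ (D + h) → h = D (ρ_ref − ρ)/ρ.
h = 94.9 km × (2.85 − 2.72)/2.72 = 4.54 km.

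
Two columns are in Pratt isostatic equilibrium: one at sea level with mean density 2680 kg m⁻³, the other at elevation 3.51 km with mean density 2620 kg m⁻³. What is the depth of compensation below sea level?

153 km

ρ_ref D = ρ (D + h) → D (ρ_ref − ρ) = ρ h.
D = ρ h/(ρ_ref − ρ) = 2620 × 3.51 km/(2680 − 2620) = 153 km.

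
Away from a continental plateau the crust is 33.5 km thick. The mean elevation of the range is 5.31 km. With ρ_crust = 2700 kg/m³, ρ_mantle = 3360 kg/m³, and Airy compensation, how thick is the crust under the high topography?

Root depth r = h ρ_c / (ρ_m − ρ_c) = 5.31 km × 2700 / 660 = 21.72 km.
Total thickness = T + h + r = 33.5 km + 5.31 km + 21.72 km = 60.5 km.

60.5 km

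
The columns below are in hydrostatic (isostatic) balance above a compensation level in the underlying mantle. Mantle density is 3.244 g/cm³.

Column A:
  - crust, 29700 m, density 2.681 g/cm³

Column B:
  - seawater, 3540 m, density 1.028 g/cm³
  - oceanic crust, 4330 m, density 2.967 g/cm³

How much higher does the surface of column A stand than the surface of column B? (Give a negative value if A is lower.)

2370 m

For any compensation level in the mantle, the mantle terms cancel and isostasy reduces to e = (Σt_A − Σt_B) − (Σ(ρt)_A − Σ(ρt)_B) / ρ_m.
Σt_A = 29700 m; Σt_B = 7870 m; Σ(ρt)_A = 79625.7; Σ(ρt)_B = 16486.23 (in m·g/cm³).
e = (29700 − 7870) − (79625.7 − 16486.23) / 3.244 = 2370 m.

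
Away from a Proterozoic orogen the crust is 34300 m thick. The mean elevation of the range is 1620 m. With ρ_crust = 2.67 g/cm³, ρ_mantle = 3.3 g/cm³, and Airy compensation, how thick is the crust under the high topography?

42800 m

Root depth r = h ρ_c / (ρ_m − ρ_c) = 1620 m × 2.67 / 0.63 = 6866 m.
Total thickness = T + h + r = 34300 m + 1620 m + 6866 m = 42800 m.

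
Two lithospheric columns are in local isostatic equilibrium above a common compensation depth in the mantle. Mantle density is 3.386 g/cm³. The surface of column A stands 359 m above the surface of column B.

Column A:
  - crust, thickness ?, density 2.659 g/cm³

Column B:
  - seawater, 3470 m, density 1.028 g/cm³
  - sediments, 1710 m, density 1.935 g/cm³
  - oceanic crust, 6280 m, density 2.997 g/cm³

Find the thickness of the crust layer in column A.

Take the compensation level at the base of the deeper column (depth z_c below the surface of column A) and equate Σ ρ_i t_i down to z_c; mantle fills any gap and the z_c terms cancel.
Column A: x×2.659 + (z_c − 0 − x)×3.386
Column B: 359×0 + 3470×1.028 + 1710×1.935 + 6280×2.997 + (z_c − 359 − 11460)×3.386
The z_c×3.386 term appears on both sides and cancels. Collect the known terms of each column as K = Σ(ρt)_known − 3.386 × (depth of known layers): K_A = 0 − 3.386×0 = 0; K_B = 25697.17 − 3.386×(359 + 11460) = −14321.964.
Balance: K_A − x×(3.386 − 2.659) = K_B, so x = (K_A − K_B)/(3.386 − 2.659) = 14322/0.727 = 19700 m.

19700 m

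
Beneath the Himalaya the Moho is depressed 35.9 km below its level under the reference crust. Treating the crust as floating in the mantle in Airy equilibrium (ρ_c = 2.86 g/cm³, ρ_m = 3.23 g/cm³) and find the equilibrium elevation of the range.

In Airy isostatic equilibrium: ρ_c h = (ρ_m − ρ_c) r.
h = r (ρ_m − ρ_c) / ρ_c = 35.9 km × (3.23 − 2.86) / 2.86 = 4.64 km.

4.64 km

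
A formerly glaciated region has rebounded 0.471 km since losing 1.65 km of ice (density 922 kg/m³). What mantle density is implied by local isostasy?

ρ_m = ρ_ice t / u = 922 × 1.65 km/0.471 km = 3230 kg/m³.

3230 kg/m³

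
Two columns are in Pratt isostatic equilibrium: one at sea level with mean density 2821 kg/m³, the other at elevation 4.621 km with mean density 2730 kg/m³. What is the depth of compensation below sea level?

ρ_ref D = ρ (D + h) → D (ρ_ref − ρ) = ρ h.
D = ρ h/(ρ_ref − ρ) = 2730 × 4.621 km/(2821 − 2730) = 139 km.

139 km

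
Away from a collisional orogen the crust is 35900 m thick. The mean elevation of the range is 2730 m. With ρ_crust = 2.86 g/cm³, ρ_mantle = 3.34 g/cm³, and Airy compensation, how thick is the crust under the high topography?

54900 m

Root depth r = h ρ_c / (ρ_m − ρ_c) = 2730 m × 2.86 / 0.48 = 16270 m.
Total thickness = T + h + r = 35900 m + 2730 m + 16270 m = 54900 m.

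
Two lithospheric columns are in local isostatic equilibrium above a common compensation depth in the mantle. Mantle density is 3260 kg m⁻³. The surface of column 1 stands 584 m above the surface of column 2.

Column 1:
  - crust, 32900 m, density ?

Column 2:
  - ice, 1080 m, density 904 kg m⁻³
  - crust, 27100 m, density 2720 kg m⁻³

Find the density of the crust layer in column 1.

Take the compensation level at the base of the deeper column (depth z_c below the surface of column 1) and equate Σ ρ_i t_i down to z_c; mantle fills any gap and the z_c terms cancel.
Column 1: 32900×ρ + (z_c − 32900)×3260
Column 2: 584×0 + 1080×904 + 27100×2720 + (z_c − 584 − 28180)×3260
The z_c×3260 term appears on both sides and cancels. Collect the known terms of each column as K = Σ(ρt)_known − 3260 × (depth of known layers): K_1 = 0 − 3260×32900 = −107254000; K_2 = 74688320 − 3260×(584 + 28180) = −19082320.
Balance: K_1 + 32900×ρ = K_2, so ρ = (K_2 − K_1)/32900 = 88171700/32900 = 2680 kg m⁻³.

2680 kg m⁻³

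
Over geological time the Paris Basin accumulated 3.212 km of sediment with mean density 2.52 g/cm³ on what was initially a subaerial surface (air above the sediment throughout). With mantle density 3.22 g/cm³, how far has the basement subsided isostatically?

Subaerial load: s = t ρ_sed / ρ_m = 3.212 km × 2.52/3.22 = 2.51 km.

2.51 km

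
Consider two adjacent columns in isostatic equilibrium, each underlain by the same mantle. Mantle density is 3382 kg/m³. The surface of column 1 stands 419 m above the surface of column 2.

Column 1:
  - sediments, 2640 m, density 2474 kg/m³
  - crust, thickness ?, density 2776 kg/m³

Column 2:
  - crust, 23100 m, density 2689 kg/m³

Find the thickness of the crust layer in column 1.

24800 m

Take the compensation level at the base of the deeper column (depth z_c below the surface of column 1) and equate Σ ρ_i t_i down to z_c; mantle fills any gap and the z_c terms cancel.
Column 1: 2640×2474 + x×2776 + (z_c − 2640 − x)×3382
Column 2: 419×0 + 23100×2689 + (z_c − 419 − 23100)×3382
The z_c×3382 term appears on both sides and cancels. Collect the known terms of each column as K = Σ(ρt)_known − 3382 × (depth of known layers): K_1 = 6531360 − 3382×2640 = −2397120; K_2 = 62115900 − 3382×(419 + 23100) = −17425358.
Balance: K_1 − x×(3382 − 2776) = K_2, so x = (K_1 − K_2)/(3382 − 2776) = 15028200/606 = 24800 m.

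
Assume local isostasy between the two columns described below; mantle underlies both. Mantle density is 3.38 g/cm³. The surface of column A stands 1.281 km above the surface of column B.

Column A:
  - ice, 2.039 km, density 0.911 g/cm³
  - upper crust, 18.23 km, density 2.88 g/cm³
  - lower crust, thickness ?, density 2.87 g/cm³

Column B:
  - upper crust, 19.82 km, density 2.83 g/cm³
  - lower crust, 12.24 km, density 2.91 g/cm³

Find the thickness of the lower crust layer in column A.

Take the compensation level at the base of the deeper column (depth z_c below the surface of column A) and equate Σ ρ_i t_i down to z_c; mantle fills any gap and the z_c terms cancel.
Column A: 2.039×0.911 + 18.23×2.88 + x×2.87 + (z_c − 20.269 − x)×3.38
Column B: 1.281×0 + 19.82×2.83 + 12.24×2.91 + (z_c − 1.281 − 32.06)×3.38
The z_c×3.38 term appears on both sides and cancels. Collect the known terms of each column as K = Σ(ρt)_known − 3.38 × (depth of known layers): K_A = 54.359929 − 3.38×20.269 = −14.149291; K_B = 91.709 − 3.38×(1.281 + 32.06) = −20.98358.
Balance: K_A − x×(3.38 − 2.87) = K_B, so x = (K_A − K_B)/(3.38 − 2.87) = 6.83429/0.51 = 13.4 km.

13.4 km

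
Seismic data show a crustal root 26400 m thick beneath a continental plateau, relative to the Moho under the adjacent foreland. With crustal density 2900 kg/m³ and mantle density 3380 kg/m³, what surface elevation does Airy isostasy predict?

4370 m

Isostatic balance requires: ρ_c h = (ρ_m − ρ_c) r.
h = r (ρ_m − ρ_c) / ρ_c = 26400 m × (3380 − 2900) / 2900 = 4370 m.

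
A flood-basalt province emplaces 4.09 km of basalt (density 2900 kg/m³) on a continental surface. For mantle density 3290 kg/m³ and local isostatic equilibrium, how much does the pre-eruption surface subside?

Subaerial loading: s = t ρ_load / ρ_m.
s = 4.09 km × 2900/3290 = 3.61 km.

3.61 km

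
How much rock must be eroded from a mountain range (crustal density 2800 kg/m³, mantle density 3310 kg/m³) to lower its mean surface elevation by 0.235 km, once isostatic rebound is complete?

Net drop Δ = e − u = e − e ρ_c/ρ_m = e (ρ_m − ρ_c)/ρ_m.
e = Δ ρ_m/(ρ_m − ρ_c) = 0.235 km × 3310/510 = 1.53 km.

1.53 km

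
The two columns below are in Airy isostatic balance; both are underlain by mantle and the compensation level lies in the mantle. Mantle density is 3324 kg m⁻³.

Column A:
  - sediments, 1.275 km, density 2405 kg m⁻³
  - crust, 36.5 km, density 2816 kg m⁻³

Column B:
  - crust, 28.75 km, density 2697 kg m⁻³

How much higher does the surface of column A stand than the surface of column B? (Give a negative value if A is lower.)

0.508 km

For any compensation level in the mantle, the mantle terms cancel and isostasy reduces to e = (Σt_A − Σt_B) − (Σ(ρt)_A − Σ(ρt)_B) / ρ_m.
Σt_A = 37.775 km; Σt_B = 28.75 km; Σ(ρt)_A = 105850.375; Σ(ρt)_B = 77538.75 (in km·kg m⁻³).
e = (37.775 − 28.75) − (105850.375 − 77538.75) / 3324 = 0.508 km.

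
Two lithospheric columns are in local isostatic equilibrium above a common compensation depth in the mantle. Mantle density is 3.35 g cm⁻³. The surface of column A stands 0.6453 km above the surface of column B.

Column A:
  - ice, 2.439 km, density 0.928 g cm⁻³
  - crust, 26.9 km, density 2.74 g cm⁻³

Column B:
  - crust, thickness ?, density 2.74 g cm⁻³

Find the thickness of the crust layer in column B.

33 km

Take the compensation level at the base of the deeper column (depth z_c below the surface of column A) and equate Σ ρ_i t_i down to z_c; mantle fills any gap and the z_c terms cancel.
Column A: 2.439×0.928 + 26.9×2.74 + (z_c − 29.339)×3.35
Column B: 0.6453×0 + x×2.74 + (z_c − 0.6453 − 0 − x)×3.35
The z_c×3.35 term appears on both sides and cancels. Collect the known terms of each column as K = Σ(ρt)_known − 3.35 × (depth of known layers): K_A = 75.969392 − 3.35×29.339 = −22.316258; K_B = 0 − 3.35×(0.6453 + 0) = −2.161755.
Balance: K_A = K_B − x×(3.35 − 2.74), so x = (K_B − K_A)/(3.35 − 2.74) = 20.1545/0.61 = 33 km.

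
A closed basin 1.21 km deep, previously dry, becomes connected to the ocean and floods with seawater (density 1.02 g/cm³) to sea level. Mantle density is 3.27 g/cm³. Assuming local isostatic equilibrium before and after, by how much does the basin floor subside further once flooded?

After flooding the water column is d + s deep. Its weight must equal the weight of mantle displaced by the extra subsidence s: (d + s) ρ_w = s ρ_m.
s = d ρ_w / (ρ_m − ρ_w) = 1.21 km × 1.02/(3.27 − 1.02) = 0.549 km.

0.549 km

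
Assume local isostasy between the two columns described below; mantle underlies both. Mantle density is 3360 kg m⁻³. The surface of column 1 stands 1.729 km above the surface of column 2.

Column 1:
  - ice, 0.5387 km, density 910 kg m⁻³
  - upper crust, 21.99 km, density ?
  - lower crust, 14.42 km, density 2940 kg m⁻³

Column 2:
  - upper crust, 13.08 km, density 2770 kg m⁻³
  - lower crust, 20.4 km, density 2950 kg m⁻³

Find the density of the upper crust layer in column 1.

2700 kg m⁻³

Take the compensation level at the base of the deeper column (depth z_c below the surface of column 1) and equate Σ ρ_i t_i down to z_c; mantle fills any gap and the z_c terms cancel.
Column 1: 0.5387×910 + 21.99×ρ + 14.42×2940 + (z_c − 36.9487)×3360
Column 2: 1.729×0 + 13.08×2770 + 20.4×2950 + (z_c − 1.729 − 33.48)×3360
The z_c×3360 term appears on both sides and cancels. Collect the known terms of each column as K = Σ(ρt)_known − 3360 × (depth of known layers): K_1 = 42885.017 − 3360×36.9487 = −81262.615; K_2 = 96411.6 − 3360×(1.729 + 33.48) = −21890.64.
Balance: K_1 + 21.99×ρ = K_2, so ρ = (K_2 − K_1)/21.99 = 59372/21.99 = 2700 kg m⁻³.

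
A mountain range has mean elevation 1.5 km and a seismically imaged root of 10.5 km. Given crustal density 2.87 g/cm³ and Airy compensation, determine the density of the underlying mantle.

Airy balance: ρ_c h = (ρ_m − ρ_c) r → ρ_m = ρ_c (1 + h/r).
ρ_m = 2.87 × (1 + 1.5 km/10.5 km) = 3.28 g/cm³.

3.28 g/cm³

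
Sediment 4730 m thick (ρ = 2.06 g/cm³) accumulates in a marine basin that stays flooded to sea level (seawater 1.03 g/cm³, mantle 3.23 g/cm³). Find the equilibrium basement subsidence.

2210 m

Submarine loading: the sediment displaces seawater, and the subsidence is in turn flooded, so s (ρ_m − ρ_w) = t (ρ_sed − ρ_w).
s = 4730 m × (2.06 − 1.03) / (3.23 − 1.03) = 2210 m.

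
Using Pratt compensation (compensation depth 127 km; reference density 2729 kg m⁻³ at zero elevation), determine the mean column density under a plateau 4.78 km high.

Pratt balance: ρ_ref D = ρ (D + h).
ρ = ρ_ref D/(D + h) = 2729 × 127 km/(127 km + 4.78 km) = 2630 kg m⁻³.

2630 kg m⁻³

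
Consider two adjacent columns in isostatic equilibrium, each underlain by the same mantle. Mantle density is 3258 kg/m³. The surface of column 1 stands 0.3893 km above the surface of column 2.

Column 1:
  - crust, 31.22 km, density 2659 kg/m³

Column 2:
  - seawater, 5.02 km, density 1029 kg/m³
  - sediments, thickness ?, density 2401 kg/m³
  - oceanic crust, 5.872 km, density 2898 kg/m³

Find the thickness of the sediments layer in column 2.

Take the compensation level at the base of the deeper column (depth z_c below the surface of column 1) and equate Σ ρ_i t_i down to z_c; mantle fills any gap and the z_c terms cancel.
Column 1: 31.22×2659 + (z_c − 31.22)×3258
Column 2: 0.3893×0 + 5.02×1029 + x×2401 + 5.872×2898 + (z_c − 0.3893 − 10.892 − x)×3258
The z_c×3258 term appears on both sides and cancels. Collect the known terms of each column as K = Σ(ρt)_known − 3258 × (depth of known layers): K_1 = 83013.98 − 3258×31.22 = −18700.78; K_2 = 22182.636 − 3258×(0.3893 + 10.892) = −14571.8394.
Balance: K_1 = K_2 − x×(3258 − 2401), so x = (K_2 − K_1)/(3258 − 2401) = 4128.94/857 = 4.82 km.

4.82 km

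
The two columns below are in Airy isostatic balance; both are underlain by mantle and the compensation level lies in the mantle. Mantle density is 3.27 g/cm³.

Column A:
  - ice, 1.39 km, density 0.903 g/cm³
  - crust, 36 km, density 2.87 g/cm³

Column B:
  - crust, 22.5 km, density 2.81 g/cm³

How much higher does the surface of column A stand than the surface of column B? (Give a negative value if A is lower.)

2.24 km

For any compensation level in the mantle, the mantle terms cancel and isostasy reduces to e = (Σt_A − Σt_B) − (Σ(ρt)_A − Σ(ρt)_B) / ρ_m.
Σt_A = 37.39 km; Σt_B = 22.5 km; Σ(ρt)_A = 104.57517; Σ(ρt)_B = 63.225 (in km·g/cm³).
e = (37.39 − 22.5) − (104.57517 − 63.225) / 3.27 = 2.24 km.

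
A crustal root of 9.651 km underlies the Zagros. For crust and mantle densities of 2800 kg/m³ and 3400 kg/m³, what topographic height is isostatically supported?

In Airy isostatic equilibrium: ρ_c h = (ρ_m − ρ_c) r.
h = r (ρ_m − ρ_c) / ρ_c = 9.651 km × (3400 − 2800) / 2800 = 2.07 km.

2.07 km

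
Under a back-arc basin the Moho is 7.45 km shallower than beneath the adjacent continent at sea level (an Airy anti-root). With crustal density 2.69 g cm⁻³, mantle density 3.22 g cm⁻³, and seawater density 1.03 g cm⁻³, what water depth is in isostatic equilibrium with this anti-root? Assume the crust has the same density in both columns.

Replacing a thickness d of crust by seawater at the top must be balanced by replacing crust with mantle at the base: d (ρ_c − ρ_w) = a (ρ_m − ρ_c).
d = a (ρ_m − ρ_c)/(ρ_c − ρ_w) = 7.45 km × 0.53/1.66 = 2.38 km.

2.38 km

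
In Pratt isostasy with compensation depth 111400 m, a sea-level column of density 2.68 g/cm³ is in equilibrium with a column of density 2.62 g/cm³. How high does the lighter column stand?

2550 m

ρ_ref D = ρ (D + h) → h = D (ρ_ref − ρ)/ρ.
h = 111400 m × (2.68 − 2.62)/2.62 = 2550 m.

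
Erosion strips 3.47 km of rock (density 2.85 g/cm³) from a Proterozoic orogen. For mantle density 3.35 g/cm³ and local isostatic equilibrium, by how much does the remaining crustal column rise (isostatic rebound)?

2.95 km

Unloading: uplift u = e ρ_c/ρ_m = 3.47 km × 2.85/3.35 = 2.95 km.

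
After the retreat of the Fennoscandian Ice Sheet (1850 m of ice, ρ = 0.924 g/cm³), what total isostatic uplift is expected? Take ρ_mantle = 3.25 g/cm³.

526 m

Removing the load lets mantle flow back in; uplift u satisfies ρ_ice t = ρ_m u.
u = t ρ_ice/ρ_m = 1850 m × 0.924/3.25 = 526 m.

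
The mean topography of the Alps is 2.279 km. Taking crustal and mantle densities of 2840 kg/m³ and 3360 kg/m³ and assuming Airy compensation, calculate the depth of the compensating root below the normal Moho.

12.4 km

For local isostatic compensation: the weight of the topography is balanced by the buoyancy of the root, ρ_c h = (ρ_m − ρ_c) r.
r = h · ρ_c / (ρ_m − ρ_c) = 2.279 km × 2840 / (3360 − 2840) = 12.4 km.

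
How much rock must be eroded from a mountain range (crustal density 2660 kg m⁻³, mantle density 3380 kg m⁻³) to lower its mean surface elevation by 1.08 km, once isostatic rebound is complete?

Net drop Δ = e − u = e − e ρ_c/ρ_m = e (ρ_m − ρ_c)/ρ_m.
e = Δ ρ_m/(ρ_m − ρ_c) = 1.08 km × 3380/720 = 5.07 km.

5.07 km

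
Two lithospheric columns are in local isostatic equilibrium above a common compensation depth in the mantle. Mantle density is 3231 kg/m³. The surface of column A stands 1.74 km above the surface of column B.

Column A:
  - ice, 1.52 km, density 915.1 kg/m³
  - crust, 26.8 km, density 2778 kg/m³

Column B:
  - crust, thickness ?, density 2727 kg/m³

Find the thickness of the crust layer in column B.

Take the compensation level at the base of the deeper column (depth z_c below the surface of column A) and equate Σ ρ_i t_i down to z_c; mantle fills any gap and the z_c terms cancel.
Column A: 1.52×915.1 + 26.8×2778 + (z_c − 28.32)×3231
Column B: 1.74×0 + x×2727 + (z_c − 1.74 − 0 − x)×3231
The z_c×3231 term appears on both sides and cancels. Collect the known terms of each column as K = Σ(ρt)_known − 3231 × (depth of known layers): K_A = 75841.352 − 3231×28.32 = −15660.568; K_B = 0 − 3231×(1.74 + 0) = −5621.94.
Balance: K_A = K_B − x×(3231 − 2727), so x = (K_B − K_A)/(3231 − 2727) = 10038.6/504 = 19.9 km.

19.9 km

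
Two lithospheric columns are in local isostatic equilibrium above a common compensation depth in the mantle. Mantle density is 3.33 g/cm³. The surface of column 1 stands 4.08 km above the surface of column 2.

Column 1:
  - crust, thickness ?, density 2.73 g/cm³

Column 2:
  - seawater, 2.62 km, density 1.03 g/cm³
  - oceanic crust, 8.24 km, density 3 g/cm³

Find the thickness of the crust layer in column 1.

37.2 km

Take the compensation level at the base of the deeper column (depth z_c below the surface of column 1) and equate Σ ρ_i t_i down to z_c; mantle fills any gap and the z_c terms cancel.
Column 1: x×2.73 + (z_c − 0 − x)×3.33
Column 2: 4.08×0 + 2.62×1.03 + 8.24×3 + (z_c − 4.08 − 10.86)×3.33
The z_c×3.33 term appears on both sides and cancels. Collect the known terms of each column as K = Σ(ρt)_known − 3.33 × (depth of known layers): K_1 = 0 − 3.33×0 = 0; K_2 = 27.4186 − 3.33×(4.08 + 10.86) = −22.3316.
Balance: K_1 − x×(3.33 − 2.73) = K_2, so x = (K_1 − K_2)/(3.33 − 2.73) = 22.3316/0.6 = 37.2 km.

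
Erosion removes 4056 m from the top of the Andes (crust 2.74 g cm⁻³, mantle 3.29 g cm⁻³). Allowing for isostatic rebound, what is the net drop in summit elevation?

678 m

Rebound u = e ρ_c/ρ_m = 4056 m × 2.74/3.29 = 3378 m.
Net surface drop = e − u = 4056 m − 3378 m = e (ρ_m − ρ_c)/ρ_m = 678 m.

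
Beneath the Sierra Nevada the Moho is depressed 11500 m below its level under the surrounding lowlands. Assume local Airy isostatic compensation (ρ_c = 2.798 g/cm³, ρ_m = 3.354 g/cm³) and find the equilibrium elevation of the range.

Balancing pressure at the compensation depth: ρ_c h = (ρ_m − ρ_c) r.
h = r (ρ_m − ρ_c) / ρ_c = 11500 m × (3.354 − 2.798) / 2.798 = 2290 m.

2290 m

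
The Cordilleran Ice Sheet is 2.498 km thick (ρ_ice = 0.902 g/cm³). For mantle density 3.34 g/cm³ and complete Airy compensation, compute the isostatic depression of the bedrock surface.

For local isostatic compensation: the ice load ρ_ice t is balanced by mantle displaced below, ρ_m s.
s = t ρ_ice / ρ_m = 2.498 km × 0.902/3.34 = 0.675 km.

0.675 km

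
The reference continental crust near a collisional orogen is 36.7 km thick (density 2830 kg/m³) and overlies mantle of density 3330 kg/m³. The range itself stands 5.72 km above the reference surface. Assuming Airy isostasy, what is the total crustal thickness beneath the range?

74.8 km

Root depth r = h ρ_c / (ρ_m − ρ_c) = 5.72 km × 2830 / 500 = 32.38 km.
Total thickness = T + h + r = 36.7 km + 5.72 km + 32.38 km = 74.8 km.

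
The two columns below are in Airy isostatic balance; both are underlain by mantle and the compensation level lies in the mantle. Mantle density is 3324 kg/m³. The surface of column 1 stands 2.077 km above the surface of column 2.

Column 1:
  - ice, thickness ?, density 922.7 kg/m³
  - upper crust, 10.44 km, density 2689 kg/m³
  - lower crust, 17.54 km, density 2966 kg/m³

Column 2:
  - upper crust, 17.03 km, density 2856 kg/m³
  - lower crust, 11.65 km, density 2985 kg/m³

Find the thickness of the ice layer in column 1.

2.46 km

Take the compensation level at the base of the deeper column (depth z_c below the surface of column 1) and equate Σ ρ_i t_i down to z_c; mantle fills any gap and the z_c terms cancel.
Column 1: x×922.7 + 10.44×2689 + 17.54×2966 + (z_c − 27.98 − x)×3324
Column 2: 2.077×0 + 17.03×2856 + 11.65×2985 + (z_c − 2.077 − 28.68)×3324
The z_c×3324 term appears on both sides and cancels. Collect the known terms of each column as K = Σ(ρt)_known − 3324 × (depth of known layers): K_1 = 80096.8 − 3324×27.98 = −12908.72; K_2 = 83412.93 − 3324×(2.077 + 28.68) = −18823.338.
Balance: K_1 − x×(3324 − 922.7) = K_2, so x = (K_1 − K_2)/(3324 − 922.7) = 5914.62/2401.3 = 2.46 km.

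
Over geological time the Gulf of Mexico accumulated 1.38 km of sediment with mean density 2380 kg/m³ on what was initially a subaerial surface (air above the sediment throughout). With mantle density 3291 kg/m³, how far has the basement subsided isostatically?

0.998 km

Subaerial load: s = t ρ_sed / ρ_m = 1.38 km × 2380/3291 = 0.998 km.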